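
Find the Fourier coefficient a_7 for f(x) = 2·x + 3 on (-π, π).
a_7 = (1/π) ∫_{-π}^{π} f(x)·cos(7x) dx.
Evaluate the integral (use parity and integration by parts as needed): a_7 = 0.

Final answer: 0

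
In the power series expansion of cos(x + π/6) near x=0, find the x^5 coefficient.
Expand to order 5: cos(x + π/6) = -x^5/240 + √(3)·x^4/48 + x^3/12 - √(3)·x^2/4 - x/2 + √(3)/2 + O(x^6).
The coefficient of x^5 is -1/240.

Final answer: -1/240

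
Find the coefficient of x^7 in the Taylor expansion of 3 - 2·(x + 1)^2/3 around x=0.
Expand to order 7: 3 - 2·(x + 1)^2/3 = -2·x^2/3 - 4·x/3 + 7/3 + O(x^8).
The coefficient of x^7 is 0.

Final answer: 0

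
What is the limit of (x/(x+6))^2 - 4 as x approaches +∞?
As x → +∞: x/(x+6) = 1/(1 + 6/x) → 1, and the 2nd power of a limit-1 base also → 1; with the additive constant, 1 - 4 = -3.
Limit = -3.

Final answer: -3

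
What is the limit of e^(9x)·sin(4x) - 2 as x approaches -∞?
Evaluate the dominant behaviour as x → -∞; each term tends to a finite value or vanishes.
Limit = -2.

Final answer: -2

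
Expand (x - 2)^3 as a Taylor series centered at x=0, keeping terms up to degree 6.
x^3 - 6·x^2 + 12·x - 8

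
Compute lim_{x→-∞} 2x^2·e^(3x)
This is a 0·∞ indeterminate form at x → -∞.
Rewrite the product as 2x^2 / e^(-3x) (an ∞/∞ form) and apply L'Hôpital, or use the standard hierarchy e^(3|x|) ≫ |x^2| as x → -∞.
The indeterminate product → 0, so the limit = 0.

Final answer: 0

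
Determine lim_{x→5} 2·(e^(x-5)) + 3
Direct substitution at x = 5 gives 5.

Final answer: 5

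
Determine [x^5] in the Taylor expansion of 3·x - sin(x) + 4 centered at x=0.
Expand to order 5: 3·x - sin(x) + 4 = -x^5/120 + x^3/6 + 2·x + 4 + O(x^6).
The coefficient of x^5 is -1/120.

Final answer: -1/120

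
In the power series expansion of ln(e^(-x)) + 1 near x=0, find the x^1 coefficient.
Expand to order 1: ln(e^(-x)) + 1 = 1 - x + O(x^2).
The coefficient of x^1 is -1.

Final answer: -1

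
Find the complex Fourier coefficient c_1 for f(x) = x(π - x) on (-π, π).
Compute the real Fourier coefficients first: a_1 = 4, b_1 = 2·π.
Then c_1 = (a_1 − i·b_1)/2 = 2 - i·π.

Final answer: 2 - i·π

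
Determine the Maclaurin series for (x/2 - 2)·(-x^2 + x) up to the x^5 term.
-x^3/2 + 5·x^2/2 - 2·x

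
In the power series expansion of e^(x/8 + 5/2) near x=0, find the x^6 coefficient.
Expand to order 6: e^(x/8 + 5/2) = x^6·e^(5/2)/188743680 + x^5·e^(5/2)/3932160 + x^4·e^(5/2)/98304 + x^3·e^(5/2)/3072 + x^2·e^(5/2)/128 + x·e^(5/2)/8 + e^(5/2) + O(x^7).
The coefficient of x^6 is e^(5/2)/188743680.

Final answer: e^(5/2)/188743680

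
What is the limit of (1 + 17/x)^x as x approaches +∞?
As x → +∞: this is the defining limit (1 + 17/x)^x → e^17.
Limit = e^(17).

Final answer: e^(17)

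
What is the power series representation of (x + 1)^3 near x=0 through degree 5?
x^3 + 3·x^2 + 3·x + 1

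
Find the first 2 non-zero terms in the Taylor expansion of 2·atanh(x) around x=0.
2·x^3/3 + 2·x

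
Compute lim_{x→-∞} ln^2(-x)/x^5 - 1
The quotient is an ∞/∞ indeterminate form as x → -∞.
Compare growth rates of the dominant terms (exponentials ≫ polynomials ≫ logarithms), or apply L'Hôpital's rule; the quotient → 0.
Adding the constant: 0 - 1 = -1. Limit = -1.

Final answer: -1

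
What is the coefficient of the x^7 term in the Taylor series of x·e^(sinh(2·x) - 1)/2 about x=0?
Expand to order 7: x·e^(sinh(2·x) - 1)/2 = 74·x^7·e^(-1)/45 + 8·x^6·e^(-1)/5 + 5·x^5·e^(-1)/3 + 4·x^4·e^(-1)/3 + x^3·e^(-1) + x^2·e^(-1) + x·e^(-1)/2 + O(x^8).
The coefficient of x^7 is 74·e^(-1)/45.

Final answer: 74·e^(-1)/45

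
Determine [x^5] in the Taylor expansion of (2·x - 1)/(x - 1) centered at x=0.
Expand to order 5: (2·x - 1)/(x - 1) = -x^5 - x^4 - x^3 - x^2 - x + 1 + O(x^6).
The coefficient of x^5 is -1.

Final answer: -1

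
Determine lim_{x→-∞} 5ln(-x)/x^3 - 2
The quotient is an ∞/∞ indeterminate form as x → -∞.
Compare growth rates of the dominant terms (exponentials ≫ polynomials ≫ logarithms), or apply L'Hôpital's rule; the quotient → 0.
Adding the constant: 0 - 2 = -2. Limit = -2.

Final answer: -2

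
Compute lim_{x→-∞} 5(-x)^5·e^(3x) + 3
The product is a 0·∞ indeterminate form at x → -∞.
Rewrite the product as 5(-x)^5 / e^(-3x) (an ∞/∞ form) and apply L'Hôpital, or use the standard hierarchy e^(3|x|) ≫ |(-x)^5| as x → -∞.
The indeterminate product → 0, so the limit = 3.

Final answer: 3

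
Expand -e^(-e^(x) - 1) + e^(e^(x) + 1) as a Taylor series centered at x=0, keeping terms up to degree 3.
x^3·(-e^(-2)/6 + 5·e^(2)/6) + x^2·e^(2) + x·(e^(-2) + e^(2)) - e^(-2) + e^(2)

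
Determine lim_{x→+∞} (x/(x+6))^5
As x → +∞: x/(x+6) = 1/(1 + 6/x) → 1, and the 5th power of a limit-1 base also → 1.
Limit = 1.

Final answer: 1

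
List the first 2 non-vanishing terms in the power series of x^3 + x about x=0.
x^3 + x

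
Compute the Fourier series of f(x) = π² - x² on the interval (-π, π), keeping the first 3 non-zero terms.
4·cos(x) - cos(2·x) + 2·π^2/3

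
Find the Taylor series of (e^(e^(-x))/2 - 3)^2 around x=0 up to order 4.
x^4·(-3 + e/2)^2·(5·e/(8·(-3 + e/2)) + 2·e^(2)/(3·(-3 + e/2)^2)) + x^3·(-3 + e/2)^2·(-e^(2)/(2·(-3 + e/2)^2) - 5·e/(6·(-3 + e/2))) + x^2·(-3 + e/2)^2·(e/(-3 + e/2) + e^(2)/(4·(-3 + e/2)^2)) - e·x·(-3 + e/2) + (-3 + e/2)^2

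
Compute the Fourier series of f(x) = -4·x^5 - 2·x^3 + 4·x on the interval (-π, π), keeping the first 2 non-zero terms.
(-928 - 8·π^4 + 156·π^2)·sin(x) + (-18·π^2 + 23 + 4·π^4)·sin(2·x)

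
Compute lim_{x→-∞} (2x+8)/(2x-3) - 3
Evaluate the dominant behaviour as x → -∞; each term tends to a finite value or vanishes.
Limit = -2.

Final answer: -2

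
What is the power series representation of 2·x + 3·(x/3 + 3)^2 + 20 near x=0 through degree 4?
x^2/3 + 8·x + 47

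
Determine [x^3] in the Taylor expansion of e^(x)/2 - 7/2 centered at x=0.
Expand to order 3: e^(x)/2 - 7/2 = x^3/12 + x^2/4 + x/2 - 3 + O(x^4).
The coefficient of x^3 is 1/12.

Final answer: 1/12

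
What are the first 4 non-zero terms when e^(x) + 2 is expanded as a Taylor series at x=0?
x^3/6 + x^2/2 + x + 3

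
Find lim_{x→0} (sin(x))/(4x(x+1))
Both numerator and denominator → 0 as x → 0; this is a 0/0 indeterminate form.
Expand each to leading order near x = 0: numerator ~ x, denominator ~ 4·x.
The limit of the ratio is 1/4.

Final answer: 1/4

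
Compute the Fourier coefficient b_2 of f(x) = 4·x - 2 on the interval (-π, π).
b_2 = (1/π) ∫_{-π}^{π} f(x)·sin(2x) dx.
Evaluate the integral (use parity and integration by parts as needed): b_2 = -4.

Final answer: -4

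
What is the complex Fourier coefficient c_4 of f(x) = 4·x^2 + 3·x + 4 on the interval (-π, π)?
Compute the real Fourier coefficients first: a_4 = 1, b_4 = -3/2.
Then c_4 = (a_4 − i·b_4)/2 = 1/2 + 3·i/4.

Final answer: 1/2 + 3·i/4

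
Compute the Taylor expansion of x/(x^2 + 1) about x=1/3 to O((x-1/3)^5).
3/10 + 18·(x - 1/3)/25 - 351·(x - 1/3)^2/500 - 567·(x - 1/3)^3/2500 + 19197·(x - 1/3)^4/25000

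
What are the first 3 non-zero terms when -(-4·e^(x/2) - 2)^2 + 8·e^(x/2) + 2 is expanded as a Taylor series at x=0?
-9·x^2 - 20·x - 26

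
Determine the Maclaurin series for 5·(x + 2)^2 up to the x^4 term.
5·x^2 + 20·x + 20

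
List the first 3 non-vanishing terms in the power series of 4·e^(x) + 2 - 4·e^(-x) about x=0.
4·x^3/3 + 8·x + 2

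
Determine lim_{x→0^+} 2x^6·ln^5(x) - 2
The product is a 0·∞ indeterminate form at x → 0⁺.
Rewrite the product as 2·ln^5(x) / x^(-6) and apply L'Hôpital, or use the standard hierarchy x^(-6) ≫ |ln x|^5 as x → 0⁺.
The indeterminate product → 0, so the limit = -2.

Final answer: -2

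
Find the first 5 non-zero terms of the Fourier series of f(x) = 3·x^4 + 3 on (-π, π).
(144 - 24·π^2)·cos(x) + (-9 + 6·π^2)·cos(2·x) + (16/9 - 8·π^2/3)·cos(3·x) + (-9/16 + 3·π^2/2)·cos(4·x) + 3 + 3·π^4/5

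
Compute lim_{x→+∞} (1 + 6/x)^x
As x → +∞: this is the defining limit (1 + 6/x)^x → e^6.
Limit = e^(6).

Final answer: e^(6)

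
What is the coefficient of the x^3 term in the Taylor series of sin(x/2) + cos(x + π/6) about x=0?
Expand to order 3: sin(x/2) + cos(x + π/6) = x^3/16 - √(3)·x^2/4 + √(3)/2 + O(x^4).
The coefficient of x^3 is 1/16.

Final answer: 1/16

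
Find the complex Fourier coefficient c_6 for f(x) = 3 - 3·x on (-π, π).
Compute the real Fourier coefficients first: a_6 = 0, b_6 = 1.
Then c_6 = (a_6 − i·b_6)/2 = -i/2.

Final answer: -i/2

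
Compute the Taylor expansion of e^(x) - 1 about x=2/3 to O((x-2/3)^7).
-1 + e^(2/3) + e^(2/3)·(x - 2/3) + e^(2/3)·(x - 2/3)^2/2 + e^(2/3)·(x - 2/3)^3/6 + e^(2/3)·(x - 2/3)^4/24 + e^(2/3)·(x - 2/3)^5/120 + e^(2/3)·(x - 2/3)^6/720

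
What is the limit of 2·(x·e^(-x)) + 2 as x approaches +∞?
Evaluate the dominant behaviour as x → +∞; each term tends to a finite value or vanishes.
Limit = 2.

Final answer: 2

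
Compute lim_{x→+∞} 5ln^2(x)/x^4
This is an ∞/∞ indeterminate form as x → +∞.
The polynomial denominator x^4 dominates the logarithmic numerator (any positive power of x ≫ ln^2(x) as x → ∞), so the quotient → 0.
Limit = 0.

Final answer: 0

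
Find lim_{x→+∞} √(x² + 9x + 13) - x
This is an ∞ − ∞ indeterminate form.
Multiply and divide by the conjugate √(x²+9x + 13) + x; the x² terms cancel, leaving (9x + 13)/(√(x²+9x + 13)+x) → 9/2.
Limit = 9/2.

Final answer: 9/2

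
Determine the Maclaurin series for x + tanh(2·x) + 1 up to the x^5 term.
64·x^5/15 - 8·x^3/3 + 3·x + 1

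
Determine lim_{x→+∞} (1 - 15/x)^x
As x → +∞: this is the defining limit (1 - 15/x)^x → e^(-15).
Limit = e^(-15).

Final answer: e^(-15)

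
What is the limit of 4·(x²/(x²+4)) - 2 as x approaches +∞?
Evaluate the dominant behaviour as x → +∞; each term tends to a finite value or vanishes.
Limit = 2.

Final answer: 2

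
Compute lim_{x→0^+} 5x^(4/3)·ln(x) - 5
The product is a 0·∞ indeterminate form at x → 0⁺.
Rewrite the product as 5·ln(x) / x^(-4/3) and apply L'Hôpital, or use the standard hierarchy x^(-4/3) ≫ |ln x| as x → 0⁺.
The indeterminate product → 0, so the limit = -5.

Final answer: -5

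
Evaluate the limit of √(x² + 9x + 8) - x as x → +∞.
This is an ∞ − ∞ indeterminate form.
Multiply and divide by the conjugate √(x²+9x + 8) + x; the x² terms cancel, leaving (9x + 8)/(√(x²+9x + 8)+x) → 9/2.
Limit = 9/2.

Final answer: 9/2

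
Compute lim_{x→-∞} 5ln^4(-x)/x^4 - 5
The quotient is an ∞/∞ indeterminate form as x → -∞.
Compare growth rates of the dominant terms (exponentials ≫ polynomials ≫ logarithms), or apply L'Hôpital's rule; the quotient → 0.
Adding the constant: 0 - 5 = -5. Limit = -5.

Final answer: -5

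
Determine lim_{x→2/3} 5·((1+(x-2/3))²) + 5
Direct substitution at x = 2/3 gives 10.

Final answer: 10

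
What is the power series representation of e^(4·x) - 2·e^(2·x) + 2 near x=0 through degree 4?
28·x^4/3 + 8·x^3 + 4·x^2 + 1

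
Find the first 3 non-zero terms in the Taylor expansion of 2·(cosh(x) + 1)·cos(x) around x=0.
-x^4/4 - x^2 + 4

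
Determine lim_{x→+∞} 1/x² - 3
Evaluate the dominant behaviour as x → +∞; each term tends to a finite value or vanishes.
Limit = -3.

Final answer: -3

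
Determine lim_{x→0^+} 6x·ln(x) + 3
The product is a 0·∞ indeterminate form at x → 0⁺.
Rewrite the product as 6·ln(x) / x^(-1) and apply L'Hôpital, or use the standard hierarchy x^(-1) ≫ |ln x| as x → 0⁺.
The indeterminate product → 0, so the limit = 3.

Final answer: 3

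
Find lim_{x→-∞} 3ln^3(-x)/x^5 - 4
The quotient is an ∞/∞ indeterminate form as x → -∞.
Compare growth rates of the dominant terms (exponentials ≫ polynomials ≫ logarithms), or apply L'Hôpital's rule; the quotient → 0.
Adding the constant: 0 - 4 = -4. Limit = -4.

Final answer: -4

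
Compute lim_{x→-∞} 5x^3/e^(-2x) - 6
The quotient is an ∞/∞ indeterminate form as x → -∞.
Compare growth rates of the dominant terms (exponentials ≫ polynomials ≫ logarithms), or apply L'Hôpital's rule; the quotient → 0.
Adding the constant: 0 - 6 = -6. Limit = -6.

Final answer: -6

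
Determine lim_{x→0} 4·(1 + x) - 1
Direct substitution at x = 0 gives 3.

Final answer: 3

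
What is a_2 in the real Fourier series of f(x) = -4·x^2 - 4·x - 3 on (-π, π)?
a_2 = (1/π) ∫_{-π}^{π} f(x)·cos(2x) dx.
Evaluate the integral (use parity and integration by parts as needed): a_2 = -4.

Final answer: -4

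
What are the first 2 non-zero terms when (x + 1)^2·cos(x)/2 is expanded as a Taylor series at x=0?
x + 1/2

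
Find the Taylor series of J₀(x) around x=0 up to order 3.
1 - x^2/4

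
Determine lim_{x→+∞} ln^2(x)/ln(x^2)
This is an ∞/∞ indeterminate form as x → +∞.
Write ln(x^2) = 2·ln(x), reducing the quotient to ln(x)/2 → ∞.
Limit = ∞.

Final answer: ∞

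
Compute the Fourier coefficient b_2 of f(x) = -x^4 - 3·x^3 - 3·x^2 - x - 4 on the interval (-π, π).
b_2 = (1/π) ∫_{-π}^{π} f(x)·sin(2x) dx.
Evaluate the integral (use parity and integration by parts as needed): b_2 = -7/2 + 3·π^2.

Final answer: -7/2 + 3·π^2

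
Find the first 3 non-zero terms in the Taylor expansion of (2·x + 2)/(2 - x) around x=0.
3·x^2/4 + 3·x/2 + 1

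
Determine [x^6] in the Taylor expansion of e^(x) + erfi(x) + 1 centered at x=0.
Expand to order 6: e^(x) + erfi(x) + 1 = x^6/720 + x^5·(1/120 + 1/(5·√(π))) + x^4/24 + x^3·(1/6 + 2/(3·√(π))) + x^2/2 + x·(1 + 2/√(π)) + 2 + O(x^7).
The coefficient of x^6 is 1/720.

Final answer: 1/720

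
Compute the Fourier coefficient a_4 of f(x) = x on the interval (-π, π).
a_4 = (1/π) ∫_{-π}^{π} f(x)·cos(4x) dx.
Evaluate the integral (use parity and integration by parts as needed): a_4 = 0.

Final answer: 0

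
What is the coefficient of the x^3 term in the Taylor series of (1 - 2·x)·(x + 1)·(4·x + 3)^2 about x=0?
Expand to order 3: (1 - 2·x)·(x + 1)·(4·x + 3)^2 = -64·x^3 - 26·x^2 + 15·x + 9 + O(x^4).
The coefficient of x^3 is -64.

Final answer: -64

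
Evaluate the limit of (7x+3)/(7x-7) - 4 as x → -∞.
Evaluate the dominant behaviour as x → -∞; each term tends to a finite value or vanishes.
Limit = -3.

Final answer: -3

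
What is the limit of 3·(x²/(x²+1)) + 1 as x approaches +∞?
Evaluate the dominant behaviour as x → +∞; each term tends to a finite value or vanishes.
Limit = 4.

Final answer: 4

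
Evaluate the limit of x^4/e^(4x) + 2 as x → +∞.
The quotient is an ∞/∞ indeterminate form as x → +∞.
The exponential denominator e^(4x) dominates the polynomial numerator (e^x ≫ x^4 as x → ∞), so the quotient → 0.
Adding the constant: 0 + 2 = 2. Limit = 2.

Final answer: 2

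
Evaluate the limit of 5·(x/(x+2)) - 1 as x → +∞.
Evaluate the dominant behaviour as x → +∞; each term tends to a finite value or vanishes.
Limit = 4.

Final answer: 4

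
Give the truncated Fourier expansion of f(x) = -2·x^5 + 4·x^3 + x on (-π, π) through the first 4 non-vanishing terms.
(-526 - 4·π^4 + 88·π^2)·sin(x) + (-14·π^2 + 20 + 2·π^4)·sin(2·x) + (-4·π^4/3 - 250/81 + 152·π^2/27)·sin(3·x) + (-13·π^2/4 + 23/32 + π^4)·sin(4·x)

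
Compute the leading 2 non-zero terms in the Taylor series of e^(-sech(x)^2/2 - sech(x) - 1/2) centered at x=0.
x^2·e^(-2) + e^(-2)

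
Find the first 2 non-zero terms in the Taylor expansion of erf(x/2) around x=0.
-x^3/(12·√(π)) + x/√(π)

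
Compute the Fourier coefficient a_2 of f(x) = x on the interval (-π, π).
a_2 = (1/π) ∫_{-π}^{π} f(x)·cos(2x) dx.
Evaluate the integral (use parity and integration by parts as needed): a_2 = 0.

Final answer: 0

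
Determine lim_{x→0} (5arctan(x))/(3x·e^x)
Both numerator and denominator → 0 as x → 0; this is a 0/0 indeterminate form.
Expand each to leading order near x = 0: numerator ~ 5·x, denominator ~ 3·x.
The limit of the ratio is 5/3.

Final answer: 5/3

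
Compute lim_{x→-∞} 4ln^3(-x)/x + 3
The quotient is an ∞/∞ indeterminate form as x → -∞.
Compare growth rates of the dominant terms (exponentials ≫ polynomials ≫ logarithms), or apply L'Hôpital's rule; the quotient → 0.
Adding the constant: 0 + 3 = 3. Limit = 3.

Final answer: 3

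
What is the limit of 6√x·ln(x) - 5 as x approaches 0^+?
The product is a 0·∞ indeterminate form at x → 0⁺.
Rewrite the product as 6·ln(x) / x^(-1/2) and apply L'Hôpital, or use the standard hierarchy x^(-1/2) ≫ |ln x| as x → 0⁺.
The indeterminate product → 0, so the limit = -5.

Final answer: -5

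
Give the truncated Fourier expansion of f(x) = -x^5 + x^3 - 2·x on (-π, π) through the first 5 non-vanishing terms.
(-256 - 2·π^4 + 42·π^2)·sin(x) + (-6·π^2 + 11 + π^4)·sin(2·x) + (-2·π^4/3 - 224/81 + 58·π^2/27)·sin(3·x) + (-9·π^2/8 + 91/64 + π^4/2)·sin(4·x) + (-2·π^4/5 - 608/625 + 18·π^2/25)·sin(5·x)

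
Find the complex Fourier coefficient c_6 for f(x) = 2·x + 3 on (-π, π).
Compute the real Fourier coefficients first: a_6 = 0, b_6 = -2/3.
Then c_6 = (a_6 − i·b_6)/2 = i/3.

Final answer: i/3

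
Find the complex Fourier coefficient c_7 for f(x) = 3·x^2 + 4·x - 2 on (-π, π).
Compute the real Fourier coefficients first: a_7 = -12/49, b_7 = 8/7.
Then c_7 = (a_7 − i·b_7)/2 = -6/49 - 4·i/7.

Final answer: -6/49 - 4·i/7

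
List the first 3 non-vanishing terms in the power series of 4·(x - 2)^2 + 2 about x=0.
4·x^2 - 16·x + 18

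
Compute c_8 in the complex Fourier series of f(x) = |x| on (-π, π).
Compute the real Fourier coefficients first: a_8 = 0, b_8 = 0.
Then c_8 = (a_8 − i·b_8)/2 = 0.

Final answer: 0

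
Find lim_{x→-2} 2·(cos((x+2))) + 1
Direct substitution at x = -2 gives 3.

Final answer: 3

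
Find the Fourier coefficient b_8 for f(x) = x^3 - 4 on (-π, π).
b_8 = (1/π) ∫_{-π}^{π} f(x)·sin(8x) dx.
Evaluate the integral (use parity and integration by parts as needed): b_8 = 3/128 - π^2/4.

Final answer: 3/128 - π^2/4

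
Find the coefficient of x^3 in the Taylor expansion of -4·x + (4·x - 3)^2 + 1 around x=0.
Expand to order 3: -4·x + (4·x - 3)^2 + 1 = 16·x^2 - 28·x + 10 + O(x^4).
The coefficient of x^3 is 0.

Final answer: 0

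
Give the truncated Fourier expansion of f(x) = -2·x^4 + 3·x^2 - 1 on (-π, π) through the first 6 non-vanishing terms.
(-108 + 16·π^2)·cos(x) + (9 - 4·π^2)·cos(2·x) + (-68/27 + 16·π^2/9)·cos(3·x) + (9/8 - π^2)·cos(4·x) + (-396/625 + 16·π^2/25)·cos(5·x) - 2·π^4/5 - 1 + π^2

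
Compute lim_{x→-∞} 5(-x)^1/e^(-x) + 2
The quotient is an ∞/∞ indeterminate form as x → -∞.
Compare growth rates of the dominant terms (exponentials ≫ polynomials ≫ logarithms), or apply L'Hôpital's rule; the quotient → 0.
Adding the constant: 0 + 2 = 2. Limit = 2.

Final answer: 2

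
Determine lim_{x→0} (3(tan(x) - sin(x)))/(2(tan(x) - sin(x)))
Both numerator and denominator → 0 as x → 0; this is a 0/0 indeterminate form.
Expand each to leading order near x = 0: numerator ~ 3·x^3/2, denominator ~ x^3.
The limit of the ratio is 3/2.

Final answer: 3/2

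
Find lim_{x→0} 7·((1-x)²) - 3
Direct substitution at x = 0 gives 4.

Final answer: 4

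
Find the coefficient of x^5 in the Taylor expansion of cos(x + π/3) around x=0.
Expand to order 5: cos(x + π/3) = -√(3)·x^5/240 + x^4/48 + √(3)·x^3/12 - x^2/4 - √(3)·x/2 + 1/2 + O(x^6).
The coefficient of x^5 is -√(3)/240.

Final answer: -√(3)/240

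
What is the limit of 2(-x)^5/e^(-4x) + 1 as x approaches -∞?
The quotient is an ∞/∞ indeterminate form as x → -∞.
Compare growth rates of the dominant terms (exponentials ≫ polynomials ≫ logarithms), or apply L'Hôpital's rule; the quotient → 0.
Adding the constant: 0 + 1 = 1. Limit = 1.

Final answer: 1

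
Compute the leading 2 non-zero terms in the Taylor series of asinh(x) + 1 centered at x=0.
x + 1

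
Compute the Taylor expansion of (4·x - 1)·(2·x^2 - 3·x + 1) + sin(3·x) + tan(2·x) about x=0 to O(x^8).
32629·x^7/5040 + 151·x^5/24 + 37·x^3/6 - 14·x^2 + 12·x - 1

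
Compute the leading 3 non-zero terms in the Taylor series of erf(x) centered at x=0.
x^5/(5·√(π)) - 2·x^3/(3·√(π)) + 2·x/√(π)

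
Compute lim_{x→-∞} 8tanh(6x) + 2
Evaluate the dominant behaviour as x → -∞; each term tends to a finite value or vanishes.
Limit = -6.

Final answer: -6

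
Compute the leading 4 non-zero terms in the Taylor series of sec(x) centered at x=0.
61·x^6/720 + 5·x^4/24 + x^2/2 + 1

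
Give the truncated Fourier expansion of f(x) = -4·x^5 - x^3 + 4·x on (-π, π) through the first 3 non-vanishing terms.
(-940 - 8·π^4 + 158·π^2)·sin(x) + (-19·π^2 + 49/2 + 4·π^4)·sin(2·x) + (-8·π^4/3 - 68/81 + 142·π^2/27)·sin(3·x)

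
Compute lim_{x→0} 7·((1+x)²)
Direct substitution at x = 0 gives 7.

Final answer: 7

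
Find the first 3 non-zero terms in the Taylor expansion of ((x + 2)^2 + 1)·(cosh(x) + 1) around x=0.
9·x^2/2 + 8·x + 10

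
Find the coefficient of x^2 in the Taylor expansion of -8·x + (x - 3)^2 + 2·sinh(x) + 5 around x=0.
Expand to order 2: -8·x + (x - 3)^2 + 2·sinh(x) + 5 = x^2 - 12·x + 14 + O(x^3).
The coefficient of x^2 is 1.

Final answer: 1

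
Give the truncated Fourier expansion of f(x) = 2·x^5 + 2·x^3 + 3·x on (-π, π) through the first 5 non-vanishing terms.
(-76·π^2 + 4·π^4 + 462)·sin(x) + (-2·π^4 - 15 + 8·π^2)·sin(2·x) + (-44·π^2/27 + 250/81 + 4·π^4/3)·sin(3·x) + (-π^4 - 51/32 + π^2/4)·sin(4·x) + (726/625 + 4·π^2/25 + 4·π^4/5)·sin(5·x)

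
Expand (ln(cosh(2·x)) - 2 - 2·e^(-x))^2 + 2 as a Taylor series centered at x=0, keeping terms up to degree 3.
4·x^3/3 - 4·x^2 - 16·x + 18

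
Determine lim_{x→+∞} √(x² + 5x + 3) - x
This is an ∞ − ∞ indeterminate form.
Multiply and divide by the conjugate √(x²+5x + 3) + x; the x² terms cancel, leaving (5x + 3)/(√(x²+5x + 3)+x) → 5/2.
Limit = 5/2.

Final answer: 5/2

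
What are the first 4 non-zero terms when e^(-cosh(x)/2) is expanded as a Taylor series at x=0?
11·x^6·e^(-1/2)/5760 + x^4·e^(-1/2)/96 - x^2·e^(-1/2)/4 + e^(-1/2)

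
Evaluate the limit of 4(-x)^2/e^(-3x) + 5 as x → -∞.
The quotient is an ∞/∞ indeterminate form as x → -∞.
Compare growth rates of the dominant terms (exponentials ≫ polynomials ≫ logarithms), or apply L'Hôpital's rule; the quotient → 0.
Adding the constant: 0 + 5 = 5. Limit = 5.

Final answer: 5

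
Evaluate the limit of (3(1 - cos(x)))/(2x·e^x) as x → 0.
Both numerator and denominator → 0 as x → 0; this is a 0/0 indeterminate form.
Expand each to leading order near x = 0: numerator ~ 3·x^2/2, denominator ~ 2·x.
The limit of the ratio is 0.

Final answer: 0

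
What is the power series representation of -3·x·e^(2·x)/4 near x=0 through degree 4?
-x^4 - 3·x^3/2 - 3·x^2/2 - 3·x/4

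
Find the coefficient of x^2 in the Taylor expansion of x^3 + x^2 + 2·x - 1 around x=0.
Expand to order 2: x^3 + x^2 + 2·x - 1 = x^2 + 2·x - 1 + O(x^3).
The coefficient of x^2 is 1.

Final answer: 1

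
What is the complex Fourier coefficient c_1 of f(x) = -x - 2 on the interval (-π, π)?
Compute the real Fourier coefficients first: a_1 = 0, b_1 = -2.
Then c_1 = (a_1 − i·b_1)/2 = i.

Final answer: i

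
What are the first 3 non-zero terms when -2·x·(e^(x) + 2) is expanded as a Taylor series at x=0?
-x^3 - 2·x^2 - 6·x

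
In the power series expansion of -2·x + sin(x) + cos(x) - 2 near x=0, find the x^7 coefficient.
Expand to order 7: -2·x + sin(x) + cos(x) - 2 = -x^7/5040 - x^6/720 + x^5/120 + x^4/24 - x^3/6 - x^2/2 - x - 1 + O(x^8).
The coefficient of x^7 is -1/5040.

Final answer: -1/5040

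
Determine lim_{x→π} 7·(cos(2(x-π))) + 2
Direct substitution at x = π gives 9.

Final answer: 9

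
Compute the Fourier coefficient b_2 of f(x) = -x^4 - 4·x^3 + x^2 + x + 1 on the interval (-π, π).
b_2 = (1/π) ∫_{-π}^{π} f(x)·sin(2x) dx.
Evaluate the integral (use parity and integration by parts as needed): b_2 = -7 + 4·π^2.

Final answer: -7 + 4·π^2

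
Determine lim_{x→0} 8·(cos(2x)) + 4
Direct substitution at x = 0 gives 12.

Final answer: 12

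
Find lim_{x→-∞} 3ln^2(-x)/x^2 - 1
The quotient is an ∞/∞ indeterminate form as x → -∞.
Compare growth rates of the dominant terms (exponentials ≫ polynomials ≫ logarithms), or apply L'Hôpital's rule; the quotient → 0.
Adding the constant: 0 - 1 = -1. Limit = -1.

Final answer: -1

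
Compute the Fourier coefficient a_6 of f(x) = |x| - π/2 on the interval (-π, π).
a_6 = (1/π) ∫_{-π}^{π} f(x)·cos(6x) dx.
Evaluate the integral (use parity and integration by parts as needed): a_6 = 0.

Final answer: 0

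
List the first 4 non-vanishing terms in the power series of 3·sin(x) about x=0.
-x^7/1680 + x^5/40 - x^3/2 + 3·x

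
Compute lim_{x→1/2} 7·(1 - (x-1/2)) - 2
Direct substitution at x = 1/2 gives 5.

Final answer: 5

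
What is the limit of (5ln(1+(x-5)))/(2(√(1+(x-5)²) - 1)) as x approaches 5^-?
Both numerator and denominator → 0 as x → 5^-; this is a 0/0 indeterminate form.
Expand each to leading order near x = 5: numerator ~ 5·(x - 5), denominator ~ (x - 5)^2.
The limit of the ratio is -∞.

Final answer: -∞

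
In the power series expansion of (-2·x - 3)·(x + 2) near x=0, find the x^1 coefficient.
Expand to order 1: (-2·x - 3)·(x + 2) = -7·x - 6 + O(x^2).
The coefficient of x^1 is -7.

Final answer: -7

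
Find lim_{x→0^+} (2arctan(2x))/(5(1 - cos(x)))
Both numerator and denominator → 0 as x → 0^+; this is a 0/0 indeterminate form.
Expand each to leading order near x = 0: numerator ~ 4·x, denominator ~ 5·x^2/2.
The limit of the ratio is ∞.

Final answer: ∞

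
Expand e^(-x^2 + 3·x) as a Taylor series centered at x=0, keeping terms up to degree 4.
-5·x^4/8 + 3·x^3/2 + 7·x^2/2 + 3·x + 1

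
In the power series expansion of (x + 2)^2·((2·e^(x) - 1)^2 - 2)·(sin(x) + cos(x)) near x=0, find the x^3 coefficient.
Expand to order 3: (x + 2)^2·((2·e^(x) - 1)^2 - 2)·(sin(x) + cos(x)) = 241·x^3/3 + 53·x^2 + 8·x - 4 + O(x^4).
The coefficient of x^3 is 241/3.

Final answer: 241/3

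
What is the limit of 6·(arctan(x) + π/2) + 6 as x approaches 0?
Direct substitution at x = 0 gives 6 + 3·π.

Final answer: 6 + 3·π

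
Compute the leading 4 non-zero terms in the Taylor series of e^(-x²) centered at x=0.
-x^6/6 + x^4/2 - x^2 + 1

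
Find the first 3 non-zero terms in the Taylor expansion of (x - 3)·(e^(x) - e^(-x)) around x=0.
-x^3 + 2·x^2 - 6·x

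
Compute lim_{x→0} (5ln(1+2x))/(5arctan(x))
Both numerator and denominator → 0 as x → 0; this is a 0/0 indeterminate form.
Expand each to leading order near x = 0: numerator ~ 10·x, denominator ~ 5·x.
The limit of the ratio is 2.

Final answer: 2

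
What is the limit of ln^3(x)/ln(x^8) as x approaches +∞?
This is an ∞/∞ indeterminate form as x → +∞.
Write ln(x^8) = 8·ln(x), reducing the quotient to ln^2(x)/8 → ∞.
Limit = ∞.

Final answer: ∞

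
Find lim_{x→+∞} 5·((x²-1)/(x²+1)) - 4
Evaluate the dominant behaviour as x → +∞; each term tends to a finite value or vanishes.
Limit = 1.

Final answer: 1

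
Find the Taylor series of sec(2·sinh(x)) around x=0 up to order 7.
116·x^6/15 + 4·x^4 + 2·x^2 + 1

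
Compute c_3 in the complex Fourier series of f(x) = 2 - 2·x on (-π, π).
Compute the real Fourier coefficients first: a_3 = 0, b_3 = -4/3.
Then c_3 = (a_3 − i·b_3)/2 = 2·i/3.

Final answer: 2·i/3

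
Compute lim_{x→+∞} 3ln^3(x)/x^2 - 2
The quotient is an ∞/∞ indeterminate form as x → +∞.
The polynomial denominator x^2 dominates the logarithmic numerator (any positive power of x ≫ ln^3(x) as x → ∞), so the quotient → 0.
Adding the constant: 0 - 2 = -2. Limit = -2.

Final answer: -2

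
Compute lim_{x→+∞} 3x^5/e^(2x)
This is an ∞/∞ indeterminate form as x → +∞.
The exponential denominator e^(2x) dominates the polynomial numerator (e^x ≫ x^5 as x → ∞), so the quotient → 0.
Limit = 0.

Final answer: 0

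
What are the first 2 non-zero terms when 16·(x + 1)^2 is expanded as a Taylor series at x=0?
32·x + 16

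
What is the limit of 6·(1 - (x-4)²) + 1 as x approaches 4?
Direct substitution at x = 4 gives 7.

Final answer: 7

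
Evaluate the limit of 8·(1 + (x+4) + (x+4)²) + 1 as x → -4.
Direct substitution at x = -4 gives 9.

Final answer: 9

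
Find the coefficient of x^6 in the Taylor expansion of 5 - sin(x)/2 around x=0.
Expand to order 6: 5 - sin(x)/2 = -x^5/240 + x^3/12 - x/2 + 5 + O(x^7).
The coefficient of x^6 is 0.

Final answer: 0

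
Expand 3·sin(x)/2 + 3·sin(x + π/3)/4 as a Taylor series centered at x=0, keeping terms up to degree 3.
-5·x^3/16 - 3·√(3)·x^2/16 + 15·x/8 + 3·√(3)/8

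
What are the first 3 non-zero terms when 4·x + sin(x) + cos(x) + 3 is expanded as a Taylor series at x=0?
-x^2/2 + 5·x + 4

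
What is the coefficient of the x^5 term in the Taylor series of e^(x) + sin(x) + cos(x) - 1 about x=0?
Expand to order 5: e^(x) + sin(x) + cos(x) - 1 = x^5/60 + x^4/12 + 2·x + 1 + O(x^6).
The coefficient of x^5 is 1/60.

Final answer: 1/60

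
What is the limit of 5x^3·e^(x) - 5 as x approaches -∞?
The product is a 0·∞ indeterminate form at x → -∞.
Rewrite the product as 5x^3 / e^(-x) (an ∞/∞ form) and apply L'Hôpital, or use the standard hierarchy e^(|x|) ≫ |x^3| as x → -∞.
The indeterminate product → 0, so the limit = -5.

Final answer: -5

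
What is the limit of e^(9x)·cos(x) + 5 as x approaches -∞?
Evaluate the dominant behaviour as x → -∞; each term tends to a finite value or vanishes.
Limit = 5.

Final answer: 5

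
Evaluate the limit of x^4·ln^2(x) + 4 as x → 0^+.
The product is a 0·∞ indeterminate form at x → 0⁺.
Rewrite the product as ln^2(x) / x^(-4) and apply L'Hôpital, or use the standard hierarchy x^(-4) ≫ |ln x|^2 as x → 0⁺.
The indeterminate product → 0, so the limit = 4.

Final answer: 4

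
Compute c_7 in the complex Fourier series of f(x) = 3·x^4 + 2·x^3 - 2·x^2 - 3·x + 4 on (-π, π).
Compute the real Fourier coefficients first: a_7 = 536/2401 - 24·π^2/49, b_7 = -318/343 + 4·π^2/7.
Then c_7 = (a_7 − i·b_7)/2 = -12·π^2/49 + 268/2401 - 2·i·π^2/7 + 159·i/343.

Final answer: -12·π^2/49 + 268/2401 - 2·i·π^2/7 + 159·i/343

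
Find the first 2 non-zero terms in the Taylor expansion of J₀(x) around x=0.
1 - x^2/4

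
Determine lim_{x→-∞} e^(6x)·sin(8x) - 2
Evaluate the dominant behaviour as x → -∞; each term tends to a finite value or vanishes.
Limit = -2.

Final answer: -2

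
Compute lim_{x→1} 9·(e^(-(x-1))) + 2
Direct substitution at x = 1 gives 11.

Final answer: 11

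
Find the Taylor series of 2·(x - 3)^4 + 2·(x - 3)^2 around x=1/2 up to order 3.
725/8 - 135·(x - 1/2) + 77·(x - 1/2)^2 - 20·(x - 1/2)^3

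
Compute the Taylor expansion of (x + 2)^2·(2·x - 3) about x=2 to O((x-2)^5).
16 + 40·(x - 2) + 17·(x - 2)^2 + 2·(x - 2)^3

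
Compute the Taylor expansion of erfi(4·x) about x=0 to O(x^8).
16384·x^7/(21·√(π)) + 1024·x^5/(5·√(π)) + 128·x^3/(3·√(π)) + 8·x/√(π)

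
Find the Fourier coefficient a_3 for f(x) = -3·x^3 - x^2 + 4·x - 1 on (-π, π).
a_3 = (1/π) ∫_{-π}^{π} f(x)·cos(3x) dx.
Evaluate the integral (use parity and integration by parts as needed): a_3 = 4/9.

Final answer: 4/9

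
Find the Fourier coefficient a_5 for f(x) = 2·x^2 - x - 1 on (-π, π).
a_5 = (1/π) ∫_{-π}^{π} f(x)·cos(5x) dx.
Evaluate the integral (use parity and integration by parts as needed): a_5 = -8/25.

Final answer: -8/25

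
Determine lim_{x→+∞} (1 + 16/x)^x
As x → +∞: this is the defining limit (1 + 16/x)^x → e^16.
Limit = e^(16).

Final answer: e^(16)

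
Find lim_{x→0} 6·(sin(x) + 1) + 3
Direct substitution at x = 0 gives 9.

Final answer: 9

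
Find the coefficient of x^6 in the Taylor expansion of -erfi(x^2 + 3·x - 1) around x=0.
Expand to order 6: -erfi(x^2 + 3·x - 1) = 1034·e·x^6/(5·√(π)) - 729·e·x^5/(5·√(π)) + 83·e·x^4/√(π) - 42·e·x^3/√(π) + 16·e·x^2/√(π) - 6·e·x/√(π) + erfi(1) + O(x^7).
The coefficient of x^6 is 1034·e/(5·√(π)).

Final answer: 1034·e/(5·√(π))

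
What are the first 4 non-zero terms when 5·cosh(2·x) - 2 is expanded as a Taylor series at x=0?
4·x^6/9 + 10·x^4/3 + 10·x^2 + 3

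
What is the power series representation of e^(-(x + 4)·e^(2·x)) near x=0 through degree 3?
-233·x^3·e^(-4)/6 + 61·x^2·e^(-4)/2 - 9·x·e^(-4) + e^(-4)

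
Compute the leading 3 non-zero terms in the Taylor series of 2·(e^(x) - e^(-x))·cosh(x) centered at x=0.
8·x^5/15 + 8·x^3/3 + 4·x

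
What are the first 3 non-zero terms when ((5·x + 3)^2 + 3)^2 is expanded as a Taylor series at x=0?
1500·x^2 + 720·x + 144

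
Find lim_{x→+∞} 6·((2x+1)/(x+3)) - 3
Evaluate the dominant behaviour as x → +∞; each term tends to a finite value or vanishes.
Limit = 9.

Final answer: 9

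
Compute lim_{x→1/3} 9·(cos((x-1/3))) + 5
Direct substitution at x = 1/3 gives 14.

Final answer: 14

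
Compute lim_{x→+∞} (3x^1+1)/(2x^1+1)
This is an ∞/∞ indeterminate form as x → +∞.
Divide numerator and denominator by x and let the lower-order terms vanish; the leading terms give 3/2.
Limit = 3/2.

Final answer: 3/2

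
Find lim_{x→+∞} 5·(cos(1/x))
Evaluate the dominant behaviour as x → +∞; each term tends to a finite value or vanishes.
Limit = 5.

Final answer: 5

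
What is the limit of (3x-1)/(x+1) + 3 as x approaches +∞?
Evaluate the dominant behaviour as x → +∞; each term tends to a finite value or vanishes.
Limit = 6.

Final answer: 6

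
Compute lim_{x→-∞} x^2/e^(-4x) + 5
The quotient is an ∞/∞ indeterminate form as x → -∞.
Compare growth rates of the dominant terms (exponentials ≫ polynomials ≫ logarithms), or apply L'Hôpital's rule; the quotient → 0.
Adding the constant: 0 + 5 = 5. Limit = 5.

Final answer: 5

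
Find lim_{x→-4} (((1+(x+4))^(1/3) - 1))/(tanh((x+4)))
Both numerator and denominator → 0 as x → -4; this is a 0/0 indeterminate form.
Expand each to leading order near x = -4: numerator ~ (x + 4)/3, denominator ~ (x + 4).
The limit of the ratio is 1/3.

Final answer: 1/3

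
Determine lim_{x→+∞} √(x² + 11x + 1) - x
This is an ∞ − ∞ indeterminate form.
Multiply and divide by the conjugate √(x²+11x + 1) + x; the x² terms cancel, leaving (11x + 1)/(√(x²+11x + 1)+x) → 11/2.
Limit = 11/2.

Final answer: 11/2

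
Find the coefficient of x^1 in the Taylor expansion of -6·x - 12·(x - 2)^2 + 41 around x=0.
Expand to order 1: -6·x - 12·(x - 2)^2 + 41 = 42·x - 7 + O(x^2).
The coefficient of x^1 is 42.

Final answer: 42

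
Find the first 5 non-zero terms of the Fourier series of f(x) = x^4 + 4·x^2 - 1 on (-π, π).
(32 - 8·π^2)·cos(x) + (1 + 2·π^2)·cos(2·x) + (-8·π^2/9 - 32/27)·cos(3·x) + (13/16 + π^2/2)·cos(4·x) - 1 + 4·π^2/3 + π^4/5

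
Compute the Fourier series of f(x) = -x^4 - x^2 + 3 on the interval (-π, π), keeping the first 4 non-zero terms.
(-44 + 8·π^2)·cos(x) + (2 - 2·π^2)·cos(2·x) + (-4/27 + 8·π^2/9)·cos(3·x) - π^4/5 - π^2/3 + 3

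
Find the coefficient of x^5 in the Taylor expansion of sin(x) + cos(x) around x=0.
Expand to order 5: sin(x) + cos(x) = x^5/120 + x^4/24 - x^3/6 - x^2/2 + x + 1 + O(x^6).
The coefficient of x^5 is 1/120.

Final answer: 1/120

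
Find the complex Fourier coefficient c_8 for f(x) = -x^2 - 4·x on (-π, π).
Compute the real Fourier coefficients first: a_8 = -1/16, b_8 = 1.
Then c_8 = (a_8 − i·b_8)/2 = -1/32 - i/2.

Final answer: -1/32 - i/2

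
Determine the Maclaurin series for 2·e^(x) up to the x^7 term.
x^7/2520 + x^6/360 + x^5/60 + x^4/12 + x^3/3 + x^2 + 2·x + 2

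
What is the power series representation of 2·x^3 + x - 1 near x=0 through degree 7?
2·x^3 + x - 1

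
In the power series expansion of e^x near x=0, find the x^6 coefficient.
Expand to order 6: e^x = x^6/720 + x^5/120 + x^4/24 + x^3/6 + x^2/2 + x + 1 + O(x^7).
The coefficient of x^6 is 1/720.

Final answer: 1/720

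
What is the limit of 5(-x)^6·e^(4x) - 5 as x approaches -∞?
The product is a 0·∞ indeterminate form at x → -∞.
Rewrite the product as 5(-x)^6 / e^(-4x) (an ∞/∞ form) and apply L'Hôpital, or use the standard hierarchy e^(4|x|) ≫ |(-x)^6| as x → -∞.
The indeterminate product → 0, so the limit = -5.

Final answer: -5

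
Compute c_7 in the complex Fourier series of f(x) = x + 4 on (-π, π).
Compute the real Fourier coefficients first: a_7 = 0, b_7 = 2/7.
Then c_7 = (a_7 − i·b_7)/2 = -i/7.

Final answer: -i/7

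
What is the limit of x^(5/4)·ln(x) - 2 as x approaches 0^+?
The product is a 0·∞ indeterminate form at x → 0⁺.
Rewrite the product as ln(x) / x^(-5/4) and apply L'Hôpital, or use the standard hierarchy x^(-5/4) ≫ |ln x| as x → 0⁺.
The indeterminate product → 0, so the limit = -2.

Final answer: -2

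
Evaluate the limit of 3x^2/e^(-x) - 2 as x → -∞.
The quotient is an ∞/∞ indeterminate form as x → -∞.
Compare growth rates of the dominant terms (exponentials ≫ polynomials ≫ logarithms), or apply L'Hôpital's rule; the quotient → 0.
Adding the constant: 0 - 2 = -2. Limit = -2.

Final answer: -2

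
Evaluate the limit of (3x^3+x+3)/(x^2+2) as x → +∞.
This is an ∞/∞ indeterminate form as x → +∞.
Divide numerator and denominator by x^3 and let the lower-order terms vanish; the numerator's degree 3 exceeds the denominator's degree 2, so the quotient diverges.
Limit = ∞.

Final answer: ∞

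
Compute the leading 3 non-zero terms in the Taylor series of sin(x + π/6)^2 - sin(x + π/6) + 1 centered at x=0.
-√(3)·x^3/4 + 3·x^2/4 + 3/4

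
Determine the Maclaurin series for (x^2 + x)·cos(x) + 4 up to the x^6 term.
x^6/24 + x^5/24 - x^4/2 - x^3/2 + x^2 + x + 4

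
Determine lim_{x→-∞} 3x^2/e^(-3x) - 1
The quotient is an ∞/∞ indeterminate form as x → -∞.
Compare growth rates of the dominant terms (exponentials ≫ polynomials ≫ logarithms), or apply L'Hôpital's rule; the quotient → 0.
Adding the constant: 0 - 1 = -1. Limit = -1.

Final answer: -1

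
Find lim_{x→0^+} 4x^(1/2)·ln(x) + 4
The product is a 0·∞ indeterminate form at x → 0⁺.
Rewrite the product as 4·ln(x) / x^(-1/2) and apply L'Hôpital, or use the standard hierarchy x^(-1/2) ≫ |ln x| as x → 0⁺.
The indeterminate product → 0, so the limit = 4.

Final answer: 4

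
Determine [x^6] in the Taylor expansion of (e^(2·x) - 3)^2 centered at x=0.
Expand to order 6: (e^(2·x) - 3)^2 = 232·x^6/45 + 104·x^5/15 + 20·x^4/3 + 8·x^3/3 - 4·x^2 - 8·x + 4 + O(x^7).
The coefficient of x^6 is 232/45.

Final answer: 232/45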